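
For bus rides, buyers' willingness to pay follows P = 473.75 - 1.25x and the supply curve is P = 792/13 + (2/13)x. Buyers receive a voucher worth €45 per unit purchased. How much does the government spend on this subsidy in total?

Government cost = 1071315/73

Pre-subsidy: 473.75 - 1.25x = 792/13 + (2/13)x gives x* = 21467/73 and P* = 7750/73.
With the rebate, buyers effectively pay Pb = Ps − 45, where Ps is the price sellers receive.
On the curves, Pb = 473.75 - 1.25x and Ps = 792/13 + (2/13)x; the wedge Ps − Pb = 45 gives 792/13 + (2/13)x − (473.75 - 1.25x) = 45, so x' = 23807/73.
Then Pb = 473.75 − 1.25·(23807/73) = 4825/73 and Ps = 792/13 + (2/13)·(23807/73) = 8110/73.
Government outlay = subsidy × quantity = 45 × 23807/73 = 1071315/73.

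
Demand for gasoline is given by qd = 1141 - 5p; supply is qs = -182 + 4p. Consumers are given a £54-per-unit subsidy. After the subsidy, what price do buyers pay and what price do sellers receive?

Buyers pay £123; sellers receive £177

Pre-subsidy: 1141 - 5p = -182 + 4p gives p* = 147, q* = 406.
With the rebate, buyers effectively pay pb = ps − 54, where ps is the price sellers receive.
Demand in terms of ps becomes qd = 1141 − 5(ps − 54) = 1411 - 5ps. Setting this equal to supply: 1411 - 5ps = -182 + 4ps, so ps = 177.
Buyers pay pb = 177 − 54 = 123; q' = -182 + 4·177 = 526.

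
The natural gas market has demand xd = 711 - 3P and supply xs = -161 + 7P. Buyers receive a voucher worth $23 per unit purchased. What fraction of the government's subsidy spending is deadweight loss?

DWL / government spending = 23/474

Pre-subsidy: 711 - 3P = -161 + 7P gives P* = 87.2, x* = 449.4.
With the rebate, buyers effectively pay Pb = Ps − 23, where Ps is the price sellers receive.
Demand in terms of Ps becomes xd = 711 − 3(Ps − 23) = 780 - 3Ps. Setting this equal to supply: 780 - 3Ps = -161 + 7Ps, so Ps = 94.1.
Buyers pay Pb = 94.1 − 23 = 71.1; x' = -161 + 7·94.1 = 497.7.
ΔCS = ½(449.4 + 497.7)(87.2 − 71.1) = 7624.155; ΔPS = ½(449.4 + 497.7)(94.1 − 87.2) = 3267.495.
Government spending = 23 × 497.7 = 11447.1.
DWL = ½ × 23 × (497.7 − 449.4) = 555.45; fraction = 555.45 / 11447.1 = 23/474.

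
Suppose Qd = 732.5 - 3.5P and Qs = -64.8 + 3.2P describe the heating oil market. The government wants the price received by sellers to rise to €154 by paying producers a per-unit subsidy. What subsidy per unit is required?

Required subsidy s = €67 per unit

At a seller price of 154, quantity supplied is -64.8 + 3.2·154 = 428.
Buyers absorb 428 only when they pay Pb with 732.5 − 3.5·Pb = 428, i.e. Pb = 87.
s = Ps − Pb = 154 − 87 = 67.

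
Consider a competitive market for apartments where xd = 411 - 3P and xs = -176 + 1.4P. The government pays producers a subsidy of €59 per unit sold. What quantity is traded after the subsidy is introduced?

Pre-subsidy: 411 - 3P = -176 + 1.4P gives P* = 2935/22, x* = 237/22.
With the subsidy, sellers receive Ps = Pb + 59 for each unit, where Pb is the price buyers pay.
Supply in terms of Pb becomes xs = -176 + 1.4(Pb + 59) = -93.4 + 1.4Pb. Setting this equal to demand: 411 - 3Pb = -93.4 + 1.4Pb, so Pb = 1261/11.
Sellers receive Ps = 1261/11 + 59 = 1910/11; x' = 411 − 3·(1261/11) = 738/11.

x' = 738/11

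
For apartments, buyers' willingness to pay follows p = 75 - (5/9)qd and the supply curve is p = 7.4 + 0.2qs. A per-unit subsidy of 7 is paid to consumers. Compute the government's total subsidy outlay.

Pre-subsidy: 75 - (5/9)q = 7.4 + 0.2q gives q* = 1521/17 and p* = 430/17.
With the rebate, buyers effectively pay pb = ps − 7, where ps is the price sellers receive.
On the curves, pb = 75 - (5/9)q and ps = 7.4 + 0.2q; the wedge ps − pb = 7 gives 7.4 + 0.2q − (75 - (5/9)q) = 7, so q' = 3357/34.
Then pb = 75 − (5/9)·(3357/34) = 685/34 and ps = 7.4 + 0.2·(3357/34) = 923/34.
Government outlay = subsidy × quantity = 7 × 3357/34 = 23499/34.

Government cost = 23499/34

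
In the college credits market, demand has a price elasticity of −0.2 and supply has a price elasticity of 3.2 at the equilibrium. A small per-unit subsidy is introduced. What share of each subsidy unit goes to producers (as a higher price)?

For a small subsidy around the equilibrium, the benefit split depends on the relative slopes, which at a point are proportional to the elasticities.
Buyer share = εs/(εs + |εd|) = 3.2/(3.2 + 0.2) = 16/17; seller share = |εd|/(εs + |εd|) = 1/17.
So producers capture 1/17 of the subsidy.

Producer share = 1/17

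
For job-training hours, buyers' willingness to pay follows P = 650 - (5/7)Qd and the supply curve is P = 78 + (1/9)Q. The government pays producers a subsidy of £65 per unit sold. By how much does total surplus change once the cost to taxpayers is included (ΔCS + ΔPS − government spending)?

Net change in total surplus = -£2559.375

Pre-subsidy: 650 - (5/7)Q = 78 + (1/9)Q gives Q* = 693 and P* = 155.
With the subsidy, sellers receive Ps = Pb + 65 for each unit, where Pb is the price buyers pay.
On the curves, Pb = 650 - (5/7)Q and Ps = 78 + (1/9)Q; the wedge Ps − Pb = 65 gives 78 + (1/9)Q − (650 - (5/7)Q) = 65, so Q' = 771.75.
Then Pb = 650 − (5/7)·771.75 = 98.75 and Ps = 78 + (1/9)·771.75 = 163.75.
ΔCS = ½(693 + 771.75)(155 − 98.75) = 41196.09375; ΔPS = ½(693 + 771.75)(163.75 − 155) = 6408.28125.
Government spending = 65 × 771.75 = 50163.75.
Net change = 41196.09375 + 6408.28125 − 50163.75 = -2559.375. The loss equals the DWL triangle ½·65·78.75.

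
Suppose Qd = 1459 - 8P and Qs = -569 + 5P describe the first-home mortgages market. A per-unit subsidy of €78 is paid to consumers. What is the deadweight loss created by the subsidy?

Pre-subsidy: 1459 - 8P = -569 + 5P gives P* = 156, Q* = 211.
With the rebate, buyers effectively pay Pb = Ps − 78, where Ps is the price sellers receive.
Demand in terms of Ps becomes Qd = 1459 − 8(Ps − 78) = 2083 - 8Ps. Setting this equal to supply: 2083 - 8Ps = -569 + 5Ps, so Ps = 204.
Buyers pay Pb = 204 − 78 = 126; Q' = -569 + 5·204 = 451.
The subsidy expands output by 451 − 211 = 240 past the efficient level; on those units the gap between marginal cost and willingness to pay runs from 0 up to 78.
DWL = ½ × 78 × 240 = 9360.

Deadweight loss = €9360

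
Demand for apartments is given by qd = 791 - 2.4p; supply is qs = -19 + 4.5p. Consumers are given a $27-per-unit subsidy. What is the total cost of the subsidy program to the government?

Government cost = 342495/23

Pre-subsidy: 791 - 2.4p = -19 + 4.5p gives p* = 2700/23, q* = 11713/23.
With the rebate, buyers effectively pay pb = ps − 27, where ps is the price sellers receive.
Demand in terms of ps becomes qd = 791 − 2.4(ps − 27) = 855.8 - 2.4ps. Setting this equal to supply: 855.8 - 2.4ps = -19 + 4.5ps, so ps = 2916/23.
Buyers pay pb = 2916/23 − 27 = 2295/23; q' = -19 + 4.5·(2916/23) = 12685/23.
Government outlay = subsidy × quantity = 27 × 12685/23 = 342495/23.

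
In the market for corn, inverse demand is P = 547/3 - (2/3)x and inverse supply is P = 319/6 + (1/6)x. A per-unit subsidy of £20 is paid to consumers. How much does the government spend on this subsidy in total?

Government cost = £3580

Pre-subsidy: 547/3 - (2/3)x = 319/6 + (1/6)x gives x* = 155 and P* = 79.
With the rebate, buyers effectively pay Pb = Ps − 20, where Ps is the price sellers receive.
On the curves, Pb = 547/3 - (2/3)x and Ps = 319/6 + (1/6)x; the wedge Ps − Pb = 20 gives 319/6 + (1/6)x − (547/3 - (2/3)x) = 20, so x' = 179.
Then Pb = 547/3 − (2/3)·179 = 63 and Ps = 319/6 + (1/6)·179 = 83.
Government outlay = subsidy × quantity = 20 × 179 = 3580.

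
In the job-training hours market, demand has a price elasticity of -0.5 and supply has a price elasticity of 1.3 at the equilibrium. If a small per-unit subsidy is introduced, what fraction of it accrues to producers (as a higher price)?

Producer share = 5/18

For a small subsidy around the equilibrium, the benefit split depends on the relative slopes, which at a point are proportional to the elasticities.
Buyer share = εs/(εs + |εd|) = 1.3/(1.3 + 0.5) = 13/18; seller share = |εd|/(εs + |εd|) = 5/18.
So producers capture 5/18 of the subsidy.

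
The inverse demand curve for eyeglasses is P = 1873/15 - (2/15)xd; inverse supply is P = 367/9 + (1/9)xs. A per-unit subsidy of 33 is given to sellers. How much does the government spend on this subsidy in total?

Pre-subsidy: 1873/15 - (2/15)x = 367/9 + (1/9)x gives x* = 344 and P* = 79.
With the subsidy, sellers receive Ps = Pb + 33 for each unit, where Pb is the price buyers pay.
On the curves, Pb = 1873/15 - (2/15)x and Ps = 367/9 + (1/9)x; the wedge Ps − Pb = 33 gives 367/9 + (1/9)x − (1873/15 - (2/15)x) = 33, so x' = 479.
Then Pb = 1873/15 − (2/15)·479 = 61 and Ps = 367/9 + (1/9)·479 = 94.
Government outlay = subsidy × quantity = 33 × 479 = 15807.

Government cost = 15807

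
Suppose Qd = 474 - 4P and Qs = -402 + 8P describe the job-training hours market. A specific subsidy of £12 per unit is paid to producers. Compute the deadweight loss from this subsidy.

Pre-subsidy: 474 - 4P = -402 + 8P gives P* = 73, Q* = 182.
With the subsidy, sellers receive Ps = Pb + 12 for each unit, where Pb is the price buyers pay.
Supply in terms of Pb becomes Qs = -402 + 8(Pb + 12) = -306 + 8Pb. Setting this equal to demand: 474 - 4Pb = -306 + 8Pb, so Pb = 65.
Sellers receive Ps = 65 + 12 = 77; Q' = 474 − 4·65 = 214.
The subsidy expands output by 214 − 182 = 32 past the efficient level; on those units the gap between marginal cost and willingness to pay runs from 0 up to 12.
DWL = ½ × 12 × 32 = 192.

Deadweight loss = £192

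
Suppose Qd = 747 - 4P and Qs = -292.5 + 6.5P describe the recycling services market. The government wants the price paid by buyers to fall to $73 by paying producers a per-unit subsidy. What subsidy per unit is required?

Required subsidy s = $42 per unit

At a buyer price of 73, quantity demanded is 747 − 4·73 = 455.
Sellers supply 455 only when they receive Ps with -292.5 + 6.5·Ps = 455, i.e. Ps = 115.
s = Ps − Pb = 115 − 73 = 42.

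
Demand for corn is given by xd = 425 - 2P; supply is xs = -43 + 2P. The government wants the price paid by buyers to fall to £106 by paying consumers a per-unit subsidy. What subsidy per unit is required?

At a buyer price of 106, quantity demanded is 425 − 2·106 = 213.
Sellers supply 213 only when they receive Ps with -43 + 2·Ps = 213, i.e. Ps = 128.
s = Ps − Pb = 128 − 106 = 22.

Required subsidy s = £22 per unit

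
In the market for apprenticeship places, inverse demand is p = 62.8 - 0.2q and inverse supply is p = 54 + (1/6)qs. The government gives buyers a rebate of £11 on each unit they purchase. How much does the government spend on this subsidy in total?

Government cost = £594

Pre-subsidy: 62.8 - 0.2q = 54 + (1/6)q gives q* = 24 and p* = 58.
With the rebate, buyers effectively pay pb = ps − 11, where ps is the price sellers receive.
On the curves, pb = 62.8 - 0.2q and ps = 54 + (1/6)q; the wedge ps − pb = 11 gives 54 + (1/6)q − (62.8 - 0.2q) = 11, so q' = 54.
Then pb = 62.8 − 0.2·54 = 52 and ps = 54 + (1/6)·54 = 63.
Government outlay = subsidy × quantity = 11 × 54 = 594.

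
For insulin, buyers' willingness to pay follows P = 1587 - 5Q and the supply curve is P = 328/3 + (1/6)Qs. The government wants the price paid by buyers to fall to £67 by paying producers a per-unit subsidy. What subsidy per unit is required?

At a buyer price of 67, quantity demanded is 317.4 − 0.2·67 = 304.
Sellers supply 304 only when they receive Ps = 328/3 + (1/6)·304 = 160.
s = Ps − Pb = 160 − 67 = 93.

Required subsidy s = £93 per unit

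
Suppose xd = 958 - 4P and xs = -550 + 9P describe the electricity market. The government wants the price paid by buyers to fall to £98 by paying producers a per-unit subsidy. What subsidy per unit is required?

Required subsidy s = £26 per unit

At a buyer price of 98, quantity demanded is 958 − 4·98 = 566.
Sellers supply 566 only when they receive Ps with -550 + 9·Ps = 566, i.e. Ps = 124.
s = Ps − Pb = 124 − 98 = 26.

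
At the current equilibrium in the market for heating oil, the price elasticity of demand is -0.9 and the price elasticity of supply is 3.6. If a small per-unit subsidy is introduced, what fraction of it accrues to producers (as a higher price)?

Producer share = 0.2

For a small subsidy around the equilibrium, the benefit split depends on the relative slopes, which at a point are proportional to the elasticities.
Buyer share = εs/(εs + |εd|) = 3.6/(3.6 + 0.9) = 0.8; seller share = |εd|/(εs + |εd|) = 0.2.
So producers capture 0.2 of the subsidy.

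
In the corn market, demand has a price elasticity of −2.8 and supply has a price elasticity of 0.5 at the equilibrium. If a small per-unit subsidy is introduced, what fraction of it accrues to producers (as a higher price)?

For a small subsidy around the equilibrium, the benefit split depends on the relative slopes, which at a point are proportional to the elasticities.
Buyer share = εs/(εs + |εd|) = 0.5/(0.5 + 2.8) = 5/33; seller share = |εd|/(εs + |εd|) = 28/33.
So producers capture 28/33 of the subsidy.

Producer share = 28/33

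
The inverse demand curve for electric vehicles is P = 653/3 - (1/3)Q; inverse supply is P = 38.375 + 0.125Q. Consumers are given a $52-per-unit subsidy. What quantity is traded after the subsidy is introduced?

Pre-subsidy: 653/3 - (1/3)Q = 38.375 + 0.125Q gives Q* = 4303/11 and P* = 960/11.
With the rebate, buyers effectively pay Pb = Ps − 52, where Ps is the price sellers receive.
On the curves, Pb = 653/3 - (1/3)Q and Ps = 38.375 + 0.125Q; the wedge Ps − Pb = 52 gives 38.375 + 0.125Q − (653/3 - (1/3)Q) = 52, so Q' = 5551/11.
Then Pb = 653/3 − (1/3)·(5551/11) = 544/11 and Ps = 38.375 + 0.125·(5551/11) = 1116/11.

Q' = 5551/11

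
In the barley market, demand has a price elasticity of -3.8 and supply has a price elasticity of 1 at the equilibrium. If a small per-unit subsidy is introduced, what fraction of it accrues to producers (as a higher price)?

For a small subsidy around the equilibrium, the benefit split depends on the relative slopes, which at a point are proportional to the elasticities.
Buyer share = εs/(εs + |εd|) = 1/(1 + 3.8) = 5/24; seller share = |εd|/(εs + |εd|) = 19/24.
So producers capture 19/24 of the subsidy.

Producer share = 19/24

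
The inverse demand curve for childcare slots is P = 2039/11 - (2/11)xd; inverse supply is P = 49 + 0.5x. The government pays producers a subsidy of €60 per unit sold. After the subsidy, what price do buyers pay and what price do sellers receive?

Buyers pay €133; sellers receive €193

Pre-subsidy: 2039/11 - (2/11)x = 49 + 0.5x gives x* = 200 and P* = 149.
With the subsidy, sellers receive Ps = Pb + 60 for each unit, where Pb is the price buyers pay.
On the curves, Pb = 2039/11 - (2/11)x and Ps = 49 + 0.5x; the wedge Ps − Pb = 60 gives 49 + 0.5x − (2039/11 - (2/11)x) = 60, so x' = 288.
Then Pb = 2039/11 − (2/11)·288 = 133 and Ps = 49 + 0.5·288 = 193.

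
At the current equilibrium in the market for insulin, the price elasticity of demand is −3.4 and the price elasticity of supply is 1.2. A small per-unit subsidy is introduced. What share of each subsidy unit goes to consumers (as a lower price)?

Consumer share = 6/23

For a small subsidy around the equilibrium, the benefit split depends on the relative slopes, which at a point are proportional to the elasticities.
Buyer share = εs/(εs + |εd|) = 1.2/(1.2 + 3.4) = 6/23; seller share = |εd|/(εs + |εd|) = 17/23.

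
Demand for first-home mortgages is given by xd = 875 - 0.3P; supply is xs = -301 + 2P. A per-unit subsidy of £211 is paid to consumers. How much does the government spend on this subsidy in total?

Government cost = 3769093/23

Pre-subsidy: 875 - 0.3P = -301 + 2P gives P* = 11760/23, x* = 16597/23.
With the rebate, buyers effectively pay Pb = Ps − 211, where Ps is the price sellers receive.
Demand in terms of Ps becomes xd = 875 − 0.3(Ps − 211) = 938.3 - 0.3Ps. Setting this equal to supply: 938.3 - 0.3Ps = -301 + 2Ps, so Ps = 12393/23.
Buyers pay Pb = 12393/23 − 211 = 7540/23; x' = -301 + 2·(12393/23) = 17863/23.
Government outlay = subsidy × quantity = 211 × 17863/23 = 3769093/23.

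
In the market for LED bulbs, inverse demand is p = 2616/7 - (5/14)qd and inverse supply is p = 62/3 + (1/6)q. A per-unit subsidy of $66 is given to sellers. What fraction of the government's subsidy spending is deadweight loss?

Pre-subsidy: 2616/7 - (5/14)q = 62/3 + (1/6)q gives q* = 674 and p* = 133.
With the subsidy, sellers receive ps = pb + 66 for each unit, where pb is the price buyers pay.
On the curves, pb = 2616/7 - (5/14)q and ps = 62/3 + (1/6)q; the wedge ps − pb = 66 gives 62/3 + (1/6)q − (2616/7 - (5/14)q) = 66, so q' = 800.
Then pb = 2616/7 − (5/14)·800 = 88 and ps = 62/3 + (1/6)·800 = 154.
ΔCS = ½(674 + 800)(133 − 88) = 33165; ΔPS = ½(674 + 800)(154 − 133) = 15477.
Government spending = 66 × 800 = 52800.
DWL = ½ × 66 × (800 − 674) = 4158; fraction = 4158 / 52800 = 0.07875.

DWL / government spending = 0.07875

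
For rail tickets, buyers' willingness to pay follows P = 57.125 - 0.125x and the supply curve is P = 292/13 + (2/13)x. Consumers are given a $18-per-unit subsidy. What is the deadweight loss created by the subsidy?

Deadweight loss = 16848/29

Pre-subsidy: 57.125 - 0.125x = 292/13 + (2/13)x gives x* = 3605/29 and P* = 1206/29.
With the rebate, buyers effectively pay Pb = Ps − 18, where Ps is the price sellers receive.
On the curves, Pb = 57.125 - 0.125x and Ps = 292/13 + (2/13)x; the wedge Ps − Pb = 18 gives 292/13 + (2/13)x − (57.125 - 0.125x) = 18, so x' = 5477/29.
Then Pb = 57.125 − 0.125·(5477/29) = 972/29 and Ps = 292/13 + (2/13)·(5477/29) = 1494/29.
The subsidy expands output by 5477/29 − 3605/29 = 1872/29 past the efficient level; on those units the gap between marginal cost and willingness to pay runs from 0 up to 18.
DWL = ½ × 18 × 1872/29 = 16848/29.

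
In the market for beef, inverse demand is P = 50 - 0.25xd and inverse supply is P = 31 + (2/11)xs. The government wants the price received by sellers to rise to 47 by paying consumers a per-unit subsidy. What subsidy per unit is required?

Required subsidy s = 19 per unit

At a seller price of 47, quantity supplied is -170.5 + 5.5·47 = 88.
Buyers absorb 88 only when they pay Pb = 50 − 0.25·88 = 28.
s = Ps − Pb = 47 − 28 = 19.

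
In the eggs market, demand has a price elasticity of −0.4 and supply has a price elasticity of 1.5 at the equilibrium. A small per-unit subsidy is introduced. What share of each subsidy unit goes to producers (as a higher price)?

For a small subsidy around the equilibrium, the benefit split depends on the relative slopes, which at a point are proportional to the elasticities.
Buyer share = εs/(εs + |εd|) = 1.5/(1.5 + 0.4) = 15/19; seller share = |εd|/(εs + |εd|) = 4/19.
So producers capture 4/19 of the subsidy.

Producer share = 4/19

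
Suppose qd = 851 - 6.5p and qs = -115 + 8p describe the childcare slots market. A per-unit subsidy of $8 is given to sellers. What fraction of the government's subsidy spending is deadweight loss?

DWL / government spending = 416/12953

Pre-subsidy: 851 - 6.5p = -115 + 8p gives p* = 1932/29, q* = 12121/29.
With the subsidy, sellers receive ps = pb + 8 for each unit, where pb is the price buyers pay.
Supply in terms of pb becomes qs = -115 + 8(pb + 8) = -51 + 8pb. Setting this equal to demand: 851 - 6.5pb = -51 + 8pb, so pb = 1804/29.
Sellers receive ps = 1804/29 + 8 = 2036/29; q' = 851 − 6.5·(1804/29) = 12953/29.
ΔCS = ½(12121/29 + 12953/29)(1932/29 − 1804/29) = 1604736/841; ΔPS = ½(12121/29 + 12953/29)(2036/29 − 1932/29) = 1303848/841.
Government spending = 8 × 12953/29 = 103624/29.
DWL = ½ × 8 × (12953/29 − 12121/29) = 3328/29; fraction = (3328/29) / (103624/29) = 416/12953.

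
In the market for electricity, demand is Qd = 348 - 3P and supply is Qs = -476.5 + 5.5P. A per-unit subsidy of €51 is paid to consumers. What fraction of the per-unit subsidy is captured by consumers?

Consumer share = 11/17

Pre-subsidy: 348 - 3P = -476.5 + 5.5P gives P* = 97, Q* = 57.
With the rebate, buyers effectively pay Pb = Ps − 51, where Ps is the price sellers receive.
Demand in terms of Ps becomes Qd = 348 − 3(Ps − 51) = 501 - 3Ps. Setting this equal to supply: 501 - 3Ps = -476.5 + 5.5Ps, so Ps = 115.
Buyers pay Pb = 115 − 51 = 64; Q' = -476.5 + 5.5·115 = 156.
Buyers' price falls by P* − Pb = 97 − 64 = 33; sellers' price rises by Ps − P* = 115 − 97 = 18.
So consumers capture 33/51 = 11/17 of each unit of subsidy.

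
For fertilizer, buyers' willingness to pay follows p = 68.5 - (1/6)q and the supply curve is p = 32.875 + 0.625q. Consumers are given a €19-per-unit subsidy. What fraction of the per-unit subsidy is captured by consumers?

Consumer share = 4/19

Pre-subsidy: 68.5 - (1/6)q = 32.875 + 0.625q gives q* = 45 and p* = 61.
With the rebate, buyers effectively pay pb = ps − 19, where ps is the price sellers receive.
On the curves, pb = 68.5 - (1/6)q and ps = 32.875 + 0.625q; the wedge ps − pb = 19 gives 32.875 + 0.625q − (68.5 - (1/6)q) = 19, so q' = 69.
Then pb = 68.5 − (1/6)·69 = 57 and ps = 32.875 + 0.625·69 = 76.
Buyers' price falls by p* − pb = 61 − 57 = 4; sellers' price rises by ps − p* = 76 − 61 = 15.
So consumers capture 4/19 = 4/19 of each unit of subsidy.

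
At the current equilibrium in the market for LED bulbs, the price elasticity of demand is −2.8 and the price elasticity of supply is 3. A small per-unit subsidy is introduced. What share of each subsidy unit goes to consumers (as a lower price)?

For a small subsidy around the equilibrium, the benefit split depends on the relative slopes, which at a point are proportional to the elasticities.
Buyer share = εs/(εs + |εd|) = 3/(3 + 2.8) = 15/29; seller share = |εd|/(εs + |εd|) = 14/29.

Consumer share = 15/29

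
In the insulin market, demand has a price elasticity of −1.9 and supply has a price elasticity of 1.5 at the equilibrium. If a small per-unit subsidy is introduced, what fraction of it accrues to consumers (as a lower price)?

For a small subsidy around the equilibrium, the benefit split depends on the relative slopes, which at a point are proportional to the elasticities.
Buyer share = εs/(εs + |εd|) = 1.5/(1.5 + 1.9) = 15/34; seller share = |εd|/(εs + |εd|) = 19/34.

Consumer share = 15/34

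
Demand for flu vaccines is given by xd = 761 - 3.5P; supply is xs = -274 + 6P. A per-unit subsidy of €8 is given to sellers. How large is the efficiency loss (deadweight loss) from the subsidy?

Deadweight loss = 1344/19

Pre-subsidy: 761 - 3.5P = -274 + 6P gives P* = 2070/19, x* = 7214/19.
With the subsidy, sellers receive Ps = Pb + 8 for each unit, where Pb is the price buyers pay.
Supply in terms of Pb becomes xs = -274 + 6(Pb + 8) = -226 + 6Pb. Setting this equal to demand: 761 - 3.5Pb = -226 + 6Pb, so Pb = 1974/19.
Sellers receive Ps = 1974/19 + 8 = 2126/19; x' = 761 − 3.5·(1974/19) = 7550/19.
The subsidy expands output by 7550/19 − 7214/19 = 336/19 past the efficient level; on those units the gap between marginal cost and willingness to pay runs from 0 up to 8.
DWL = ½ × 8 × 336/19 = 1344/19.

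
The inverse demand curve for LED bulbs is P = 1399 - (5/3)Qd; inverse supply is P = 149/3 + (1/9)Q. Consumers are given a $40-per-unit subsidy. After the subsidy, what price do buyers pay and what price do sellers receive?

Pre-subsidy: 1399 - (5/3)Q = 149/3 + (1/9)Q gives Q* = 759 and P* = 134.
With the rebate, buyers effectively pay Pb = Ps − 40, where Ps is the price sellers receive.
On the curves, Pb = 1399 - (5/3)Q and Ps = 149/3 + (1/9)Q; the wedge Ps − Pb = 40 gives 149/3 + (1/9)Q − (1399 - (5/3)Q) = 40, so Q' = 781.5.
Then Pb = 1399 − (5/3)·781.5 = 96.5 and Ps = 149/3 + (1/9)·781.5 = 136.5.

Buyers pay $96.5; sellers receive $136.5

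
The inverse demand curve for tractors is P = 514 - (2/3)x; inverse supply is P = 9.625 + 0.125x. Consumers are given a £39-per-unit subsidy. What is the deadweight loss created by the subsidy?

Pre-subsidy: 514 - (2/3)x = 9.625 + 0.125x gives x* = 12105/19 and P* = 1696/19.
With the rebate, buyers effectively pay Pb = Ps − 39, where Ps is the price sellers receive.
On the curves, Pb = 514 - (2/3)x and Ps = 9.625 + 0.125x; the wedge Ps − Pb = 39 gives 9.625 + 0.125x − (514 - (2/3)x) = 39, so x' = 13041/19.
Then Pb = 514 − (2/3)·(13041/19) = 1072/19 and Ps = 9.625 + 0.125·(13041/19) = 1813/19.
The subsidy expands output by 13041/19 − 12105/19 = 936/19 past the efficient level; on those units the gap between marginal cost and willingness to pay runs from 0 up to 39.
DWL = ½ × 39 × 936/19 = 18252/19.

Deadweight loss = 18252/19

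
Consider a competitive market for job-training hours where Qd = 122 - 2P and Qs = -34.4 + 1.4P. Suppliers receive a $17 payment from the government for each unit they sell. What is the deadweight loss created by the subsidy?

Pre-subsidy: 122 - 2P = -34.4 + 1.4P gives P* = 46, Q* = 30.
With the subsidy, sellers receive Ps = Pb + 17 for each unit, where Pb is the price buyers pay.
Supply in terms of Pb becomes Qs = -34.4 + 1.4(Pb + 17) = -10.6 + 1.4Pb. Setting this equal to demand: 122 - 2Pb = -10.6 + 1.4Pb, so Pb = 39.
Sellers receive Ps = 39 + 17 = 56; Q' = 122 − 2·39 = 44.
The subsidy expands output by 44 − 30 = 14 past the efficient level; on those units the gap between marginal cost and willingness to pay runs from 0 up to 17.
DWL = ½ × 17 × 14 = 119.

Deadweight loss = $119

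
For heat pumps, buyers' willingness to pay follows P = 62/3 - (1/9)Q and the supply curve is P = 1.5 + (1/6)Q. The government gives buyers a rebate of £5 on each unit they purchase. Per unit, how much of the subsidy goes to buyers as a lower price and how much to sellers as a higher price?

Pre-subsidy: 62/3 - (1/9)Q = 1.5 + (1/6)Q gives Q* = 69 and P* = 13.
With the rebate, buyers effectively pay Pb = Ps − 5, where Ps is the price sellers receive.
On the curves, Pb = 62/3 - (1/9)Q and Ps = 1.5 + (1/6)Q; the wedge Ps − Pb = 5 gives 1.5 + (1/6)Q − (62/3 - (1/9)Q) = 5, so Q' = 87.
Then Pb = 62/3 − (1/9)·87 = 11 and Ps = 1.5 + (1/6)·87 = 16.
Buyers' price falls by P* − Pb = 13 − 11 = 2; sellers' price rises by Ps − P* = 16 − 13 = 3.

Buyers gain £2 per unit; sellers gain £3 per unit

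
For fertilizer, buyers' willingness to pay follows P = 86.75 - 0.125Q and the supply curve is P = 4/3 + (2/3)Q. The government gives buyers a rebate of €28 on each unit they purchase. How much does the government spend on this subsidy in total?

Pre-subsidy: 86.75 - 0.125Q = 4/3 + (2/3)Q gives Q* = 2050/19 and P* = 1392/19.
With the rebate, buyers effectively pay Pb = Ps − 28, where Ps is the price sellers receive.
On the curves, Pb = 86.75 - 0.125Q and Ps = 4/3 + (2/3)Q; the wedge Ps − Pb = 28 gives 4/3 + (2/3)Q − (86.75 - 0.125Q) = 28, so Q' = 2722/19.
Then Pb = 86.75 − 0.125·(2722/19) = 1308/19 and Ps = 4/3 + (2/3)·(2722/19) = 1840/19.
Government outlay = subsidy × quantity = 28 × 2722/19 = 76216/19.

Government cost = 76216/19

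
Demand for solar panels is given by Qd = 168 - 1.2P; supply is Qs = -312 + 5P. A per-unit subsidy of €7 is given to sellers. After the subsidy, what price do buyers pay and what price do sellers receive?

Buyers pay 2225/31; sellers receive 2442/31

Pre-subsidy: 168 - 1.2P = -312 + 5P gives P* = 2400/31, Q* = 2328/31.
With the subsidy, sellers receive Ps = Pb + 7 for each unit, where Pb is the price buyers pay.
Supply in terms of Pb becomes Qs = -312 + 5(Pb + 7) = -277 + 5Pb. Setting this equal to demand: 168 - 1.2Pb = -277 + 5Pb, so Pb = 2225/31.
Sellers receive Ps = 2225/31 + 7 = 2442/31; Q' = 168 − 1.2·(2225/31) = 2538/31.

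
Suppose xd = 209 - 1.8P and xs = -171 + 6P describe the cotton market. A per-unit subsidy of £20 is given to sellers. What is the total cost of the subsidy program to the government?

Government cost = £2980

Pre-subsidy: 209 - 1.8P = -171 + 6P gives P* = 1900/39, x* = 1577/13.
With the subsidy, sellers receive Ps = Pb + 20 for each unit, where Pb is the price buyers pay.
Supply in terms of Pb becomes xs = -171 + 6(Pb + 20) = -51 + 6Pb. Setting this equal to demand: 209 - 1.8Pb = -51 + 6Pb, so Pb = 100/3.
Sellers receive Ps = 100/3 + 20 = 160/3; x' = 209 − 1.8·(100/3) = 149.
Government outlay = subsidy × quantity = 20 × 149 = 2980.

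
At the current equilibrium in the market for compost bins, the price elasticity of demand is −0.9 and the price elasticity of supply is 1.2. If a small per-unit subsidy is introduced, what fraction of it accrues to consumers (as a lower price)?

Consumer share = 4/7

For a small subsidy around the equilibrium, the benefit split depends on the relative slopes, which at a point are proportional to the elasticities.
Buyer share = εs/(εs + |εd|) = 1.2/(1.2 + 0.9) = 4/7; seller share = |εd|/(εs + |εd|) = 3/7.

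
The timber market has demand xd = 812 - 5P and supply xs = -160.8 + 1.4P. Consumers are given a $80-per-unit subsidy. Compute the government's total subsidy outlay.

Pre-subsidy: 812 - 5P = -160.8 + 1.4P gives P* = 152, x* = 52.
With the rebate, buyers effectively pay Pb = Ps − 80, where Ps is the price sellers receive.
Demand in terms of Ps becomes xd = 812 − 5(Ps − 80) = 1212 - 5Ps. Setting this equal to supply: 1212 - 5Ps = -160.8 + 1.4Ps, so Ps = 214.5.
Buyers pay Pb = 214.5 − 80 = 134.5; x' = -160.8 + 1.4·214.5 = 139.5.
Government outlay = subsidy × quantity = 80 × 139.5 = 11160.

Government cost = $11160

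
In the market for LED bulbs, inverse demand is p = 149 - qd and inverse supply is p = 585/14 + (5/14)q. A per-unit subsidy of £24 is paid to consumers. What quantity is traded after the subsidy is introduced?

Pre-subsidy: 149 - q = 585/14 + (5/14)q gives q* = 79 and p* = 70.
With the rebate, buyers effectively pay pb = ps − 24, where ps is the price sellers receive.
On the curves, pb = 149 - q and ps = 585/14 + (5/14)q; the wedge ps − pb = 24 gives 585/14 + (5/14)q − (149 - q) = 24, so q' = 1837/19.
Then pb = 149 − 1·(1837/19) = 994/19 and ps = 585/14 + (5/14)·(1837/19) = 1450/19.

q' = 1837/19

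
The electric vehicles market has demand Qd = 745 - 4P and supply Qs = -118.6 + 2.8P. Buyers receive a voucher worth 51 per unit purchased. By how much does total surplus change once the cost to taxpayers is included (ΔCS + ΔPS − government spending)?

Pre-subsidy: 745 - 4P = -118.6 + 2.8P gives P* = 127, Q* = 237.
With the rebate, buyers effectively pay Pb = Ps − 51, where Ps is the price sellers receive.
Demand in terms of Ps becomes Qd = 745 − 4(Ps − 51) = 949 - 4Ps. Setting this equal to supply: 949 - 4Ps = -118.6 + 2.8Ps, so Ps = 157.
Buyers pay Pb = 157 − 51 = 106; Q' = -118.6 + 2.8·157 = 321.
ΔCS = ½(237 + 321)(127 − 106) = 5859; ΔPS = ½(237 + 321)(157 − 127) = 8370.
Government spending = 51 × 321 = 16371.
Net change = 5859 + 8370 − 16371 = -2142. The loss equals the DWL triangle ½·51·84.

Net change in total surplus = -2142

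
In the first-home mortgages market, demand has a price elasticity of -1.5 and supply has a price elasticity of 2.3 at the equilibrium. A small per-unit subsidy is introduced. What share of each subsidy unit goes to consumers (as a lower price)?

Consumer share = 23/38

For a small subsidy around the equilibrium, the benefit split depends on the relative slopes, which at a point are proportional to the elasticities.
Buyer share = εs/(εs + |εd|) = 2.3/(2.3 + 1.5) = 23/38; seller share = |εd|/(εs + |εd|) = 15/38.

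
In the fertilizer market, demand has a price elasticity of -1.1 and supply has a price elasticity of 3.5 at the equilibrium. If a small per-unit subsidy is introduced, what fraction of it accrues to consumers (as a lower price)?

For a small subsidy around the equilibrium, the benefit split depends on the relative slopes, which at a point are proportional to the elasticities.
Buyer share = εs/(εs + |εd|) = 3.5/(3.5 + 1.1) = 35/46; seller share = |εd|/(εs + |εd|) = 11/46.

Consumer share = 35/46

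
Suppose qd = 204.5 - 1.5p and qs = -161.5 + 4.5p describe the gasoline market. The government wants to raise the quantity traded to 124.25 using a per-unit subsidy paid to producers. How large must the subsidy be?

Required subsidy s = 10 per unit

At q = 124.25, invert demand for the buyer price: pb = (204.5 − 124.25)/1.5 = 53.5; invert supply for the seller price: ps = (124.25 − (-161.5))/4.5 = 63.5.
The subsidy must fill the gap: s = ps − pb = 63.5 − 53.5 = 10.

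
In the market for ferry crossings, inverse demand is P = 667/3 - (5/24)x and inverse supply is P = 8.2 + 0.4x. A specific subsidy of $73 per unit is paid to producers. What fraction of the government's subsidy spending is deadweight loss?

DWL / government spending = 15/118

Pre-subsidy: 667/3 - (5/24)x = 8.2 + 0.4x gives x* = 352 and P* = 149.
With the subsidy, sellers receive Ps = Pb + 73 for each unit, where Pb is the price buyers pay.
On the curves, Pb = 667/3 - (5/24)x and Ps = 8.2 + 0.4x; the wedge Ps − Pb = 73 gives 8.2 + 0.4x − (667/3 - (5/24)x) = 73, so x' = 472.
Then Pb = 667/3 − (5/24)·472 = 124 and Ps = 8.2 + 0.4·472 = 197.
ΔCS = ½(352 + 472)(149 − 124) = 10300; ΔPS = ½(352 + 472)(197 − 149) = 19776.
Government spending = 73 × 472 = 34456.
DWL = ½ × 73 × (472 − 352) = 4380; fraction = 4380 / 34456 = 15/118.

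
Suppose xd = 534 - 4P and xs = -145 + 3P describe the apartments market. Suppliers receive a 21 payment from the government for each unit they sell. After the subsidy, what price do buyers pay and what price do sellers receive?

Pre-subsidy: 534 - 4P = -145 + 3P gives P* = 97, x* = 146.
With the subsidy, sellers receive Ps = Pb + 21 for each unit, where Pb is the price buyers pay.
Supply in terms of Pb becomes xs = -145 + 3(Pb + 21) = -82 + 3Pb. Setting this equal to demand: 534 - 4Pb = -82 + 3Pb, so Pb = 88.
Sellers receive Ps = 88 + 21 = 109; x' = 534 − 4·88 = 182.

Buyers pay 88; sellers receive 109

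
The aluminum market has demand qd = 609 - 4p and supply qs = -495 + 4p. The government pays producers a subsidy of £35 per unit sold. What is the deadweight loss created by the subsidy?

Deadweight loss = £1225

Pre-subsidy: 609 - 4p = -495 + 4p gives p* = 138, q* = 57.
With the subsidy, sellers receive ps = pb + 35 for each unit, where pb is the price buyers pay.
Supply in terms of pb becomes qs = -495 + 4(pb + 35) = -355 + 4pb. Setting this equal to demand: 609 - 4pb = -355 + 4pb, so pb = 120.5.
Sellers receive ps = 120.5 + 35 = 155.5; q' = 609 − 4·120.5 = 127.
The subsidy expands output by 127 − 57 = 70 past the efficient level; on those units the gap between marginal cost and willingness to pay runs from 0 up to 35.
DWL = ½ × 35 × 70 = 1225.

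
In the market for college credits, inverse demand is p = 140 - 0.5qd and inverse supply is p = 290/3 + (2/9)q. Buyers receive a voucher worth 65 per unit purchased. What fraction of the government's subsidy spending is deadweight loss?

DWL / government spending = 0.3

Pre-subsidy: 140 - 0.5q = 290/3 + (2/9)q gives q* = 60 and p* = 110.
With the rebate, buyers effectively pay pb = ps − 65, where ps is the price sellers receive.
On the curves, pb = 140 - 0.5q and ps = 290/3 + (2/9)q; the wedge ps − pb = 65 gives 290/3 + (2/9)q − (140 - 0.5q) = 65, so q' = 150.
Then pb = 140 − 0.5·150 = 65 and ps = 290/3 + (2/9)·150 = 130.
ΔCS = ½(60 + 150)(110 − 65) = 4725; ΔPS = ½(60 + 150)(130 − 110) = 2100.
Government spending = 65 × 150 = 9750.
DWL = ½ × 65 × (150 − 60) = 2925; fraction = 2925 / 9750 = 0.3.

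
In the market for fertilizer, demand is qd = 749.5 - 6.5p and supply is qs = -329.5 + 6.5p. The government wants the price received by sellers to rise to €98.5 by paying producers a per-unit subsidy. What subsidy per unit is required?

At a seller price of 98.5, quantity supplied is -329.5 + 6.5·98.5 = 310.75.
Buyers absorb 310.75 only when they pay pb with 749.5 − 6.5·pb = 310.75, i.e. pb = 67.5.
s = ps − pb = 98.5 − 67.5 = 31.

Required subsidy s = €31 per unit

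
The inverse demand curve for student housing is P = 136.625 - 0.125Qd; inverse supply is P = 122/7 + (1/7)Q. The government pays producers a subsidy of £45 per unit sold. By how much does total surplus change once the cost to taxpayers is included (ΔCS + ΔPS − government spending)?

Pre-subsidy: 136.625 - 0.125Q = 122/7 + (1/7)Q gives Q* = 445 and P* = 81.
With the subsidy, sellers receive Ps = Pb + 45 for each unit, where Pb is the price buyers pay.
On the curves, Pb = 136.625 - 0.125Q and Ps = 122/7 + (1/7)Q; the wedge Ps − Pb = 45 gives 122/7 + (1/7)Q − (136.625 - 0.125Q) = 45, so Q' = 613.
Then Pb = 136.625 − 0.125·613 = 60 and Ps = 122/7 + (1/7)·613 = 105.
ΔCS = ½(445 + 613)(81 − 60) = 11109; ΔPS = ½(445 + 613)(105 − 81) = 12696.
Government spending = 45 × 613 = 27585.
Net change = 11109 + 12696 − 27585 = -3780. The loss equals the DWL triangle ½·45·168.

Net change in total surplus = -£3780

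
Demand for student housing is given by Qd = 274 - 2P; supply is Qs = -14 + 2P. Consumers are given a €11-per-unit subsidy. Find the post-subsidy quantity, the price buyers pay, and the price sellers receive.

Q' = 141; buyers pay €66.5; sellers receive €77.5

Pre-subsidy: 274 - 2P = -14 + 2P gives P* = 72, Q* = 130.
With the rebate, buyers effectively pay Pb = Ps − 11, where Ps is the price sellers receive.
Demand in terms of Ps becomes Qd = 274 − 2(Ps − 11) = 296 - 2Ps. Setting this equal to supply: 296 - 2Ps = -14 + 2Ps, so Ps = 77.5.
Buyers pay Pb = 77.5 − 11 = 66.5; Q' = -14 + 2·77.5 = 141.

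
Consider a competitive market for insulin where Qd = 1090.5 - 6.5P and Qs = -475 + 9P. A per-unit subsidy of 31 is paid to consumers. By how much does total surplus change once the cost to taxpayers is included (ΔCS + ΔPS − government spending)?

Pre-subsidy: 1090.5 - 6.5P = -475 + 9P gives P* = 101, Q* = 434.
With the rebate, buyers effectively pay Pb = Ps − 31, where Ps is the price sellers receive.
Demand in terms of Ps becomes Qd = 1090.5 − 6.5(Ps − 31) = 1292 - 6.5Ps. Setting this equal to supply: 1292 - 6.5Ps = -475 + 9Ps, so Ps = 114.
Buyers pay Pb = 114 − 31 = 83; Q' = -475 + 9·114 = 551.
ΔCS = ½(434 + 551)(101 − 83) = 8865; ΔPS = ½(434 + 551)(114 − 101) = 6402.5.
Government spending = 31 × 551 = 17081.
Net change = 8865 + 6402.5 − 17081 = -1813.5. The loss equals the DWL triangle ½·31·117.

Net change in total surplus = -1813.5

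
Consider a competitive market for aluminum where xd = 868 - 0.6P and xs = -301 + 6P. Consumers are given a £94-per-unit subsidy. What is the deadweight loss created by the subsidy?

Deadweight loss = 26508/11

Pre-subsidy: 868 - 0.6P = -301 + 6P gives P* = 5845/33, x* = 8379/11.
With the rebate, buyers effectively pay Pb = Ps − 94, where Ps is the price sellers receive.
Demand in terms of Ps becomes xd = 868 − 0.6(Ps − 94) = 924.4 - 0.6Ps. Setting this equal to supply: 924.4 - 0.6Ps = -301 + 6Ps, so Ps = 557/3.
Buyers pay Pb = 557/3 − 94 = 275/3; x' = -301 + 6·(557/3) = 813.
The subsidy expands output by 813 − 8379/11 = 564/11 past the efficient level; on those units the gap between marginal cost and willingness to pay runs from 0 up to 94.
DWL = ½ × 94 × 564/11 = 26508/11.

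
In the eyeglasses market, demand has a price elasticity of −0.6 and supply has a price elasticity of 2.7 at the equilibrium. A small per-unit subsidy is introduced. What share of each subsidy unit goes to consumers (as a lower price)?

For a small subsidy around the equilibrium, the benefit split depends on the relative slopes, which at a point are proportional to the elasticities.
Buyer share = εs/(εs + |εd|) = 2.7/(2.7 + 0.6) = 9/11; seller share = |εd|/(εs + |εd|) = 2/11.

Consumer share = 9/11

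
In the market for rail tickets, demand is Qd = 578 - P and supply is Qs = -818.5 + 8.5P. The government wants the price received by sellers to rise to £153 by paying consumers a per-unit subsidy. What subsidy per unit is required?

Required subsidy s = £57 per unit

At a seller price of 153, quantity supplied is -818.5 + 8.5·153 = 482.
Buyers absorb 482 only when they pay Pb with 578 − 1·Pb = 482, i.e. Pb = 96.
s = Ps − Pb = 153 − 96 = 57.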